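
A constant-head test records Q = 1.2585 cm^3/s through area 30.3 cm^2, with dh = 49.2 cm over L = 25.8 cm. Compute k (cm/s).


Result: 0.02178 cm/s

Derivation:
Compute hydraulic gradient:
i = dh / L = 49.2 / 25.8 = 1.90698
Then apply Darcy's law:
k = Q / (A * i)
k = 1.2585 / (30.3 * 1.90698)
k = 1.2585 / 57.7814
k = 0.02178 cm/s


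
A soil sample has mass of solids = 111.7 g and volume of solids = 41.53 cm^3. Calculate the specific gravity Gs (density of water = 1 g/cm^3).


Result: 2.69

Derivation:
Using Gs = m_s / (V_s * rho_w)
Since rho_w = 1 g/cm^3:
Gs = 111.7 / 41.53
Gs = 2.69


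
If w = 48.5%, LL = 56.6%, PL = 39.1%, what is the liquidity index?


First compute the plasticity index:
PI = LL - PL = 56.6 - 39.1 = 17.5
Then compute the liquidity index:
LI = (w - PL) / PI
LI = (48.5 - 39.1) / 17.5
LI = 0.537


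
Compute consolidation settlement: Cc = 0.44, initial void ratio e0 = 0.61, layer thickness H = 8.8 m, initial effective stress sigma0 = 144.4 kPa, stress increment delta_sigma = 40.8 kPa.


Using Sc = Cc * H / (1 + e0) * log10((sigma0 + delta_sigma) / sigma0)
Stress ratio = (144.4 + 40.8) / 144.4 = 1.28255
log10(1.28255) = 0.108074
Cc * H / (1 + e0) = 0.44 * 8.8 / (1 + 0.61) = 2.40497
Sc = 2.40497 * 0.108074
Sc = 0.2599 m


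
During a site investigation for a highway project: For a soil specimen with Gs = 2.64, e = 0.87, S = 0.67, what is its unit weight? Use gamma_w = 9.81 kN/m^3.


Result: 16.907 kN/m^3

Derivation:
Using gamma = gamma_w * (Gs + S*e) / (1 + e)
Numerator: Gs + S*e = 2.64 + 0.67*0.87 = 3.2229
Denominator: 1 + e = 1 + 0.87 = 1.87
gamma = 9.81 * 3.2229 / 1.87
gamma = 16.907 kN/m^3


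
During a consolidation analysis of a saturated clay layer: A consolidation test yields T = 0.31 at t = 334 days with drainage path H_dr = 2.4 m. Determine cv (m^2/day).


Using cv = T * H_dr^2 / t
H_dr^2 = 2.4^2 = 5.76
cv = 0.31 * 5.76 / 334
cv = 0.00535 m^2/day


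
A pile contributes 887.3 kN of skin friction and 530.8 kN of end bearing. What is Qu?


Using Qu = Qf + Qb
Qu = 887.3 + 530.8
Qu = 1418.1 kN


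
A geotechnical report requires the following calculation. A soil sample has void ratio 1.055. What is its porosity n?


Using the relation n = e / (1 + e)
n = 1.055 / (1 + 1.055)
n = 1.055 / 2.055
n = 0.5134


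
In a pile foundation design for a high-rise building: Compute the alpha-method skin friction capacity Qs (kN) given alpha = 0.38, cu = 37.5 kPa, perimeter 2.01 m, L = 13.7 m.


Using Qs = alpha * cu * perimeter * L
Qs = 0.38 * 37.5 * 2.01 * 13.7
Qs = 392.4 kN


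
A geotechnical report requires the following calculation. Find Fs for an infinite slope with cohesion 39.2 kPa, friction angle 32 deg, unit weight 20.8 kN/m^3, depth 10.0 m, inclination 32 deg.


Using Fs = c / (gamma*H*sin(beta)*cos(beta)) + tan(phi)/tan(beta)
Cohesion contribution = 39.2 / (20.8*10.0*sin(32)*cos(32))
Cohesion contribution = 0.419365
Friction contribution = tan(32)/tan(32) = 1
Fs = 0.419365 + 1
Fs = 1.419


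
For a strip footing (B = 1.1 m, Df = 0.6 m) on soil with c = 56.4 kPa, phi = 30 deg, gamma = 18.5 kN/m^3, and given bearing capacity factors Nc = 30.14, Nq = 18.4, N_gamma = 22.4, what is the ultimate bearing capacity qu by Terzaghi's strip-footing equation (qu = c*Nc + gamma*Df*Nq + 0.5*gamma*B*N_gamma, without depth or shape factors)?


Result: 2132.06 kPa

Derivation:
Compute qu = c*Nc + gamma*Df*Nq + 0.5*gamma*B*N_gamma
Term 1: 56.4 * 30.14 = 1699.896
Term 2: 18.5 * 0.6 * 18.4 = 204.24
Term 3: 0.5 * 18.5 * 1.1 * 22.4 = 227.92
qu = 1699.896 + 204.24 + 227.92
qu = 2132.06 kPa


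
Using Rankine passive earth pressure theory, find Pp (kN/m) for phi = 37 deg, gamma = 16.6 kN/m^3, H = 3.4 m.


Compute passive earth pressure coefficient:
Kp = tan^2(45 + phi/2) = tan^2(63.5) = 4.022791
Compute passive force:
Pp = 0.5 * Kp * gamma * H^2
Pp = 0.5 * 4.022791 * 16.6 * 3.4^2
Pp = 385.98 kN/m


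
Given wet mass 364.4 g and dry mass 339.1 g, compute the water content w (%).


Using w = (m_wet - m_dry) / m_dry * 100
m_wet - m_dry = 364.4 - 339.1 = 25.3 g
w = 25.3 / 339.1 * 100
w = 7.46 %


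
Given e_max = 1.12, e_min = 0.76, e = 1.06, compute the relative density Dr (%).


Using Dr = (e_max - e) / (e_max - e_min) * 100
e_max - e = 1.12 - 1.06 = 0.06
e_max - e_min = 1.12 - 0.76 = 0.36
Dr = 0.06 / 0.36 * 100
Dr = 16.67 %


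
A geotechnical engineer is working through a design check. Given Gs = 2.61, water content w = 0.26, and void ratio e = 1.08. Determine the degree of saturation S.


Using S = Gs * w / e
S = 2.61 * 0.26 / 1.08
S = 0.6283


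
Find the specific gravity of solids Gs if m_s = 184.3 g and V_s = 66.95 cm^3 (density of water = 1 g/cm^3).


Using Gs = m_s / (V_s * rho_w)
Since rho_w = 1 g/cm^3:
Gs = 184.3 / 66.95
Gs = 2.753


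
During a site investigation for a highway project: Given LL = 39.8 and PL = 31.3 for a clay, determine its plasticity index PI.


Result: 8.5

Derivation:
Using PI = LL - PL
PI = 39.8 - 31.3
PI = 8.5


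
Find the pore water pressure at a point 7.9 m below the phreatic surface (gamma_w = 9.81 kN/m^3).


Using u = gamma_w * h_w
u = 9.81 * 7.9
u = 77.5 kPa


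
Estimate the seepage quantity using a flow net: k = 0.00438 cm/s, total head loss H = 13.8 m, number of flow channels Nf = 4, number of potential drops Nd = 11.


Result: 0.0002198 m^3/s per m

Derivation:
Convert k to m/s for unit consistency with H:
k = 0.00438 cm/s = 0.00438 / 100 m/s = 4.38e-05 m/s
Using q = k * H * Nf / Nd
Nf / Nd = 4 / 11 = 0.3636
q = 4.38e-05 * 13.8 * 0.3636
q = 0.0002198 m^3/s per m


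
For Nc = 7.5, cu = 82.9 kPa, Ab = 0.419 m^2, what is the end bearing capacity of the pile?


Result: 260.51 kN

Derivation:
Using Qb = Nc * cu * Ab
Qb = 7.5 * 82.9 * 0.419
Qb = 260.51 kN


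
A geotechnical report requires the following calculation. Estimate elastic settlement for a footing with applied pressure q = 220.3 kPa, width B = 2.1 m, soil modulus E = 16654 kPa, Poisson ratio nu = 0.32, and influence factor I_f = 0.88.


Result: 21.942 mm

Derivation:
Using Se = q * B * (1 - nu^2) * I_f / E
1 - nu^2 = 1 - 0.32^2 = 0.8976
Se = 220.3 * 2.1 * 0.8976 * 0.88 / 16654
Se = 0.021942 m
Convert to mm: Se = 0.021942 * 1000 = 21.942 mm


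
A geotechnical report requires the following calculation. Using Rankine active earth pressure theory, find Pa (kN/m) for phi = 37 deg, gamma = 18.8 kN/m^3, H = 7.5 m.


Compute active earth pressure coefficient:
Ka = tan^2(45 - phi/2) = tan^2(26.5) = 0.248584
Compute active force:
Pa = 0.5 * Ka * gamma * H^2
Pa = 0.5 * 0.248584 * 18.8 * 7.5^2
Pa = 131.44 kN/m


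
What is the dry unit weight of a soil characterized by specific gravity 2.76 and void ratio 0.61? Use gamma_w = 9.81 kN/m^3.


Result: 16.817 kN/m^3

Derivation:
Using gamma_d = Gs * gamma_w / (1 + e)
gamma_d = 2.76 * 9.81 / (1 + 0.61)
gamma_d = 2.76 * 9.81 / 1.61
gamma_d = 16.817 kN/m^3


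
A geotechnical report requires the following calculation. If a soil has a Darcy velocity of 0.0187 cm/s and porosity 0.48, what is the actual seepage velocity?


Result: 0.03896 cm/s

Derivation:
Using v_s = v_d / n
v_s = 0.0187 / 0.48
v_s = 0.03896 cm/s


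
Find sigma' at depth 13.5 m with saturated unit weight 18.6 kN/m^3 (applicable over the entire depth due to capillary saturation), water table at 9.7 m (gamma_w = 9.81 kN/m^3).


Total stress = gamma_sat * depth
sigma = 18.6 * 13.5 = 251.1 kPa
Pore water pressure u = gamma_w * (depth - d_wt)
u = 9.81 * (13.5 - 9.7) = 37.278 kPa
Effective stress = sigma - u
sigma' = 251.1 - 37.278 = 213.82 kPa


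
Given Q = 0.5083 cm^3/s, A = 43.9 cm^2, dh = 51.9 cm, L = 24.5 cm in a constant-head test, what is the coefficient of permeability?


Compute hydraulic gradient:
i = dh / L = 51.9 / 24.5 = 2.11837
Then apply Darcy's law:
k = Q / (A * i)
k = 0.5083 / (43.9 * 2.11837)
k = 0.5083 / 92.9963
k = 0.005466 cm/s


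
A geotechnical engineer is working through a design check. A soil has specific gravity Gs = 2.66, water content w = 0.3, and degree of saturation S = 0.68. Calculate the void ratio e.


Using the relation e = Gs * w / S
e = 2.66 * 0.3 / 0.68
e = 1.1735


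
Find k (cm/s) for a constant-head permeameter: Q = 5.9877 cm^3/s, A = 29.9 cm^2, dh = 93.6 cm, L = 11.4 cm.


Result: 0.02439 cm/s

Derivation:
Compute hydraulic gradient:
i = dh / L = 93.6 / 11.4 = 8.21053
Then apply Darcy's law:
k = Q / (A * i)
k = 5.9877 / (29.9 * 8.21053)
k = 5.9877 / 245.495
k = 0.02439 cm/s


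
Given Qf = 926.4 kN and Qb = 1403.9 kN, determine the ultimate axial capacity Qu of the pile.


Using Qu = Qf + Qb
Qu = 926.4 + 1403.9
Qu = 2330.3 kN


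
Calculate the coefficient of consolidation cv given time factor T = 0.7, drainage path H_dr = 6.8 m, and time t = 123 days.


Result: 0.26315 m^2/day

Derivation:
Using cv = T * H_dr^2 / t
H_dr^2 = 6.8^2 = 46.24
cv = 0.7 * 46.24 / 123
cv = 0.26315 m^2/day


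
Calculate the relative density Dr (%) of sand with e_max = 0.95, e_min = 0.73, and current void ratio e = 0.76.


Using Dr = (e_max - e) / (e_max - e_min) * 100
e_max - e = 0.95 - 0.76 = 0.19
e_max - e_min = 0.95 - 0.73 = 0.22
Dr = 0.19 / 0.22 * 100
Dr = 86.36 %


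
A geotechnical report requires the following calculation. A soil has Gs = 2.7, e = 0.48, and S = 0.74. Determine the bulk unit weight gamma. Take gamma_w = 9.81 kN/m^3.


Using gamma = gamma_w * (Gs + S*e) / (1 + e)
Numerator: Gs + S*e = 2.7 + 0.74*0.48 = 3.0552
Denominator: 1 + e = 1 + 0.48 = 1.48
gamma = 9.81 * 3.0552 / 1.48
gamma = 20.251 kN/m^3


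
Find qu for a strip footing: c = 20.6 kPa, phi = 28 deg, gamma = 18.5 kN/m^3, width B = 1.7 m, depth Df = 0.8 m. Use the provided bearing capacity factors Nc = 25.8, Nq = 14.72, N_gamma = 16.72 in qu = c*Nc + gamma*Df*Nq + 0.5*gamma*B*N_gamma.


Compute qu = c*Nc + gamma*Df*Nq + 0.5*gamma*B*N_gamma
Term 1: 20.6 * 25.8 = 531.48
Term 2: 18.5 * 0.8 * 14.72 = 217.856
Term 3: 0.5 * 18.5 * 1.7 * 16.72 = 262.922
qu = 531.48 + 217.856 + 262.922
qu = 1012.26 kPa


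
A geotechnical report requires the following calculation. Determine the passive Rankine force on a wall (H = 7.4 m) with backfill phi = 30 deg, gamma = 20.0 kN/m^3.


Compute passive earth pressure coefficient:
Kp = tan^2(45 + phi/2) = tan^2(60.0) = 3
Compute passive force:
Pp = 0.5 * Kp * gamma * H^2
Pp = 0.5 * 3 * 20.0 * 7.4^2
Pp = 1642.8 kN/m


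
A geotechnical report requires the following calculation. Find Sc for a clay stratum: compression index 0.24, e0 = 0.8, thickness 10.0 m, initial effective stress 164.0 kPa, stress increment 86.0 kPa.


Using Sc = Cc * H / (1 + e0) * log10((sigma0 + delta_sigma) / sigma0)
Stress ratio = (164.0 + 86.0) / 164.0 = 1.52439
log10(1.52439) = 0.183096
Cc * H / (1 + e0) = 0.24 * 10.0 / (1 + 0.8) = 1.33333
Sc = 1.33333 * 0.183096
Sc = 0.2441 m


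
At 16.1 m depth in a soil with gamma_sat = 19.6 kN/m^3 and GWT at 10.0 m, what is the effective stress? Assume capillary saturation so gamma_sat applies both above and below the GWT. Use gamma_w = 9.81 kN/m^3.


Total stress = gamma_sat * depth
sigma = 19.6 * 16.1 = 315.56 kPa
Pore water pressure u = gamma_w * (depth - d_wt)
u = 9.81 * (16.1 - 10.0) = 59.841 kPa
Effective stress = sigma - u
sigma' = 315.56 - 59.841 = 255.72 kPa


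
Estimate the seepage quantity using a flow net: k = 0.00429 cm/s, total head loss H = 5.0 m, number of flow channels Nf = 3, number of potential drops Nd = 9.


Result: 7.15e-05 m^3/s per m

Derivation:
Convert k to m/s for unit consistency with H:
k = 0.00429 cm/s = 0.00429 / 100 m/s = 4.29e-05 m/s
Using q = k * H * Nf / Nd
Nf / Nd = 3 / 9 = 0.3333
q = 4.29e-05 * 5.0 * 0.3333
q = 7.15e-05 m^3/s per m


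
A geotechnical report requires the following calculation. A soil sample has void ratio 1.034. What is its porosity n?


Using the relation n = e / (1 + e)
n = 1.034 / (1 + 1.034)
n = 1.034 / 2.034
n = 0.5084


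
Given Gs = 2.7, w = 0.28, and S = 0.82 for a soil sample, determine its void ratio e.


Using the relation e = Gs * w / S
e = 2.7 * 0.28 / 0.82
e = 0.922


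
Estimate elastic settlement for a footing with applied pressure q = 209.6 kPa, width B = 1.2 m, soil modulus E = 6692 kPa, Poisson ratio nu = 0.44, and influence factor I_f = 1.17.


Result: 35.461 mm

Derivation:
Using Se = q * B * (1 - nu^2) * I_f / E
1 - nu^2 = 1 - 0.44^2 = 0.8064
Se = 209.6 * 1.2 * 0.8064 * 1.17 / 6692
Se = 0.035461 m
Convert to mm: Se = 0.035461 * 1000 = 35.461 mm


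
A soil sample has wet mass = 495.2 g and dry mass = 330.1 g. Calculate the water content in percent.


Using w = (m_wet - m_dry) / m_dry * 100
m_wet - m_dry = 495.2 - 330.1 = 165.1 g
w = 165.1 / 330.1 * 100
w = 50.02 %


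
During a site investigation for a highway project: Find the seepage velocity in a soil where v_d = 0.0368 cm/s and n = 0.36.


Using v_s = v_d / n
v_s = 0.0368 / 0.36
v_s = 0.10222 cm/s


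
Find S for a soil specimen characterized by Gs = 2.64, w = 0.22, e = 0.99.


Result: 0.5867

Derivation:
Using S = Gs * w / e
S = 2.64 * 0.22 / 0.99
S = 0.5867


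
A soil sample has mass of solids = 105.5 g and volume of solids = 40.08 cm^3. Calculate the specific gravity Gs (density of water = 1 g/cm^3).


Result: 2.632

Derivation:
Using Gs = m_s / (V_s * rho_w)
Since rho_w = 1 g/cm^3:
Gs = 105.5 / 40.08
Gs = 2.632


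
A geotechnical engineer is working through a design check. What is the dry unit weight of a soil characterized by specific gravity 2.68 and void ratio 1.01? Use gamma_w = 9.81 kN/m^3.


Result: 13.08 kN/m^3

Derivation:
Using gamma_d = Gs * gamma_w / (1 + e)
gamma_d = 2.68 * 9.81 / (1 + 1.01)
gamma_d = 2.68 * 9.81 / 2.01
gamma_d = 13.08 kN/m^3


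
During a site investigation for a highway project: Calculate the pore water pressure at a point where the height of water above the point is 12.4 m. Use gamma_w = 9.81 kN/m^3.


Using u = gamma_w * h_w
u = 9.81 * 12.4
u = 121.64 kPa


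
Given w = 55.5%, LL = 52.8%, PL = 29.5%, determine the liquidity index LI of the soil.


First compute the plasticity index:
PI = LL - PL = 52.8 - 29.5 = 23.3
Then compute the liquidity index:
LI = (w - PL) / PI
LI = (55.5 - 29.5) / 23.3
LI = 1.116


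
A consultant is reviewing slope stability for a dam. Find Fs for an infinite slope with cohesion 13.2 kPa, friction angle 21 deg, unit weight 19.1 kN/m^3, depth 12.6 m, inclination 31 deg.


Using Fs = c / (gamma*H*sin(beta)*cos(beta)) + tan(phi)/tan(beta)
Cohesion contribution = 13.2 / (19.1*12.6*sin(31)*cos(31))
Cohesion contribution = 0.124241
Friction contribution = tan(21)/tan(31) = 0.638857
Fs = 0.124241 + 0.638857
Fs = 0.763


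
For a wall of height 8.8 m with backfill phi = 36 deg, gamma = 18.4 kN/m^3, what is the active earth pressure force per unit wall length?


Compute active earth pressure coefficient:
Ka = tan^2(45 - phi/2) = tan^2(27.0) = 0.259616
Compute active force:
Pa = 0.5 * Ka * gamma * H^2
Pa = 0.5 * 0.259616 * 18.4 * 8.8^2
Pa = 184.96 kN/m


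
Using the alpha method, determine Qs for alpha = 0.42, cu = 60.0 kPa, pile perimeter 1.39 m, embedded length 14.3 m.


Using Qs = alpha * cu * perimeter * L
Qs = 0.42 * 60.0 * 1.39 * 14.3
Qs = 500.9 kN


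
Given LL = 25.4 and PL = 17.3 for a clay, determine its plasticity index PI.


Result: 8.1

Derivation:
Using PI = LL - PL
PI = 25.4 - 17.3
PI = 8.1


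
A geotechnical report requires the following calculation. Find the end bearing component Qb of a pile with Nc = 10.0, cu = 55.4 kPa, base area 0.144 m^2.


Using Qb = Nc * cu * Ab
Qb = 10.0 * 55.4 * 0.144
Qb = 79.78 kN


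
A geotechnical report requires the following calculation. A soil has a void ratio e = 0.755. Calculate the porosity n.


Result: 0.4302

Derivation:
Using the relation n = e / (1 + e)
n = 0.755 / (1 + 0.755)
n = 0.755 / 1.755
n = 0.4302


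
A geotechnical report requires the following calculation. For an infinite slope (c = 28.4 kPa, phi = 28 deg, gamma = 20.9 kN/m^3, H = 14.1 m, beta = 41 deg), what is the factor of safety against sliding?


Using Fs = c / (gamma*H*sin(beta)*cos(beta)) + tan(phi)/tan(beta)
Cohesion contribution = 28.4 / (20.9*14.1*sin(41)*cos(41))
Cohesion contribution = 0.194639
Friction contribution = tan(28)/tan(41) = 0.611662
Fs = 0.194639 + 0.611662
Fs = 0.806


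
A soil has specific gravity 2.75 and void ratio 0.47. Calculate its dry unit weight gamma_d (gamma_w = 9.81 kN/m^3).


Using gamma_d = Gs * gamma_w / (1 + e)
gamma_d = 2.75 * 9.81 / (1 + 0.47)
gamma_d = 2.75 * 9.81 / 1.47
gamma_d = 18.352 kN/m^3


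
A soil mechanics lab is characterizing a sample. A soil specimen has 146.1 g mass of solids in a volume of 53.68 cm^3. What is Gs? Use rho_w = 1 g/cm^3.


Result: 2.722

Derivation:
Using Gs = m_s / (V_s * rho_w)
Since rho_w = 1 g/cm^3:
Gs = 146.1 / 53.68
Gs = 2.722


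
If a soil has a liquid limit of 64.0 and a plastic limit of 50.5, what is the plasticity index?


Using PI = LL - PL
PI = 64.0 - 50.5
PI = 13.5


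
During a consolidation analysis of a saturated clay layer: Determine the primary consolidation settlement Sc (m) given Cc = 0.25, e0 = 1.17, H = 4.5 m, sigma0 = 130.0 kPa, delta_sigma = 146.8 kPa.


Result: 0.1702 m

Derivation:
Using Sc = Cc * H / (1 + e0) * log10((sigma0 + delta_sigma) / sigma0)
Stress ratio = (130.0 + 146.8) / 130.0 = 2.12923
log10(2.12923) = 0.328223
Cc * H / (1 + e0) = 0.25 * 4.5 / (1 + 1.17) = 0.518433
Sc = 0.518433 * 0.328223
Sc = 0.1702 m


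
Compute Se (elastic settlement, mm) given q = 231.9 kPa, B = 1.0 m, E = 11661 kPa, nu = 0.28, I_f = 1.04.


Using Se = q * B * (1 - nu^2) * I_f / E
1 - nu^2 = 1 - 0.28^2 = 0.9216
Se = 231.9 * 1.0 * 0.9216 * 1.04 / 11661
Se = 0.019061 m
Convert to mm: Se = 0.019061 * 1000 = 19.061 mm


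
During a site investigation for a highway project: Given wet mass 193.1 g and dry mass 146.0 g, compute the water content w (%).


Using w = (m_wet - m_dry) / m_dry * 100
m_wet - m_dry = 193.1 - 146.0 = 47.1 g
w = 47.1 / 146.0 * 100
w = 32.26 %


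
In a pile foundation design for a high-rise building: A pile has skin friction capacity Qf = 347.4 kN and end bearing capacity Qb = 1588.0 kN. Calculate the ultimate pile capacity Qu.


Using Qu = Qf + Qb
Qu = 347.4 + 1588.0
Qu = 1935.4 kN


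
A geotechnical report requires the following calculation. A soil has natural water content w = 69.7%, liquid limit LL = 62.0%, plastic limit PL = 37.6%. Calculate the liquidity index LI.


First compute the plasticity index:
PI = LL - PL = 62.0 - 37.6 = 24.4
Then compute the liquidity index:
LI = (w - PL) / PI
LI = (69.7 - 37.6) / 24.4
LI = 1.316


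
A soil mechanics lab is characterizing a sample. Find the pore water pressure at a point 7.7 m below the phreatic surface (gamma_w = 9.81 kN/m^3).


Result: 75.54 kPa

Derivation:
Using u = gamma_w * h_w
u = 9.81 * 7.7
u = 75.54 kPa


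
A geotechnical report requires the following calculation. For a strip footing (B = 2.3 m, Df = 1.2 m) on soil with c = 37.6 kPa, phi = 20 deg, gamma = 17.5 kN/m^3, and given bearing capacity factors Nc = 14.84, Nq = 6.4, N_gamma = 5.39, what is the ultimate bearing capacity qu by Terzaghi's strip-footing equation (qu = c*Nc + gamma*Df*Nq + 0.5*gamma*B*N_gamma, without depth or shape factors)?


Result: 800.86 kPa

Derivation:
Compute qu = c*Nc + gamma*Df*Nq + 0.5*gamma*B*N_gamma
Term 1: 37.6 * 14.84 = 557.984
Term 2: 17.5 * 1.2 * 6.4 = 134.4
Term 3: 0.5 * 17.5 * 2.3 * 5.39 = 108.47375
qu = 557.984 + 134.4 + 108.47375
qu = 800.86 kPa


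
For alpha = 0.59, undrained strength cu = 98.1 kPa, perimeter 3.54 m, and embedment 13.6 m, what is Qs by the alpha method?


Result: 2786.53 kN

Derivation:
Using Qs = alpha * cu * perimeter * L
Qs = 0.59 * 98.1 * 3.54 * 13.6
Qs = 2786.53 kN


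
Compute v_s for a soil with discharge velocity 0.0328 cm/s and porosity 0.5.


Using v_s = v_d / n
v_s = 0.0328 / 0.5
v_s = 0.0656 cm/s


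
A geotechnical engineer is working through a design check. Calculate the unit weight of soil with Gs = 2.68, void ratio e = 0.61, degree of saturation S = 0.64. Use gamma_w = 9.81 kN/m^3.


Result: 18.708 kN/m^3

Derivation:
Using gamma = gamma_w * (Gs + S*e) / (1 + e)
Numerator: Gs + S*e = 2.68 + 0.64*0.61 = 3.0704
Denominator: 1 + e = 1 + 0.61 = 1.61
gamma = 9.81 * 3.0704 / 1.61
gamma = 18.708 kN/m^3


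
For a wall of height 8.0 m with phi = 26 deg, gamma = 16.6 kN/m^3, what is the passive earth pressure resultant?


Compute passive earth pressure coefficient:
Kp = tan^2(45 + phi/2) = tan^2(58.0) = 2.561071
Compute passive force:
Pp = 0.5 * Kp * gamma * H^2
Pp = 0.5 * 2.561071 * 16.6 * 8.0^2
Pp = 1360.44 kN/m


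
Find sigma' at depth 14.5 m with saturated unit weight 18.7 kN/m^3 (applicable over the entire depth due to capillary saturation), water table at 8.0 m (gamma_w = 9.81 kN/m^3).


Total stress = gamma_sat * depth
sigma = 18.7 * 14.5 = 271.15 kPa
Pore water pressure u = gamma_w * (depth - d_wt)
u = 9.81 * (14.5 - 8.0) = 63.765 kPa
Effective stress = sigma - u
sigma' = 271.15 - 63.765 = 207.39 kPa


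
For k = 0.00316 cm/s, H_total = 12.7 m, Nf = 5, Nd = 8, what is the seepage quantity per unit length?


Result: 0.0002508 m^3/s per m

Derivation:
Convert k to m/s for unit consistency with H:
k = 0.00316 cm/s = 0.00316 / 100 m/s = 3.16e-05 m/s
Using q = k * H * Nf / Nd
Nf / Nd = 5 / 8 = 0.625
q = 3.16e-05 * 12.7 * 0.625
q = 0.0002508 m^3/s per m


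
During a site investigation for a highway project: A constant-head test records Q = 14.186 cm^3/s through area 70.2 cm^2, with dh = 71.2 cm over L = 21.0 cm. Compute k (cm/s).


Compute hydraulic gradient:
i = dh / L = 71.2 / 21.0 = 3.39048
Then apply Darcy's law:
k = Q / (A * i)
k = 14.186 / (70.2 * 3.39048)
k = 14.186 / 238.011
k = 0.059602 cm/s


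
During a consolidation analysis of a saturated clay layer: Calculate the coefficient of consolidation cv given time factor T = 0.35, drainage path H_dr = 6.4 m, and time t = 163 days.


Using cv = T * H_dr^2 / t
H_dr^2 = 6.4^2 = 40.96
cv = 0.35 * 40.96 / 163
cv = 0.08795 m^2/day


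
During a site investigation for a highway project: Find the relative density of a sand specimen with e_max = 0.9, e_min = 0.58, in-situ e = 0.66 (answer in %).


Using Dr = (e_max - e) / (e_max - e_min) * 100
e_max - e = 0.9 - 0.66 = 0.24
e_max - e_min = 0.9 - 0.58 = 0.32
Dr = 0.24 / 0.32 * 100
Dr = 75.0 %


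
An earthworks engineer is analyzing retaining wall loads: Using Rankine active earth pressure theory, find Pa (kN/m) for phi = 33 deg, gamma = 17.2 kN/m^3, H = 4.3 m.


Compute active earth pressure coefficient:
Ka = tan^2(45 - phi/2) = tan^2(28.5) = 0.294801
Compute active force:
Pa = 0.5 * Ka * gamma * H^2
Pa = 0.5 * 0.294801 * 17.2 * 4.3^2
Pa = 46.88 kN/m


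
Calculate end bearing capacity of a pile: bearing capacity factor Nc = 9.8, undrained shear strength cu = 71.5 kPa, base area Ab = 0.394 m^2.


Using Qb = Nc * cu * Ab
Qb = 9.8 * 71.5 * 0.394
Qb = 276.08 kN


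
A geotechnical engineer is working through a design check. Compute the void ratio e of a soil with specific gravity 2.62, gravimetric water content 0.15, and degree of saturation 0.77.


Using the relation e = Gs * w / S
e = 2.62 * 0.15 / 0.77
e = 0.5104


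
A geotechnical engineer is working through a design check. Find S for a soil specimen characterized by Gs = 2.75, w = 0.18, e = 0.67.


Using S = Gs * w / e
S = 2.75 * 0.18 / 0.67
S = 0.7388


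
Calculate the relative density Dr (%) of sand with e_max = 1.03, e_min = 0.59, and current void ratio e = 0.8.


Result: 52.27 %

Derivation:
Using Dr = (e_max - e) / (e_max - e_min) * 100
e_max - e = 1.03 - 0.8 = 0.23
e_max - e_min = 1.03 - 0.59 = 0.44
Dr = 0.23 / 0.44 * 100
Dr = 52.27 %


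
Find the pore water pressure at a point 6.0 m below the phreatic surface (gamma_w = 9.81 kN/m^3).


Using u = gamma_w * h_w
u = 9.81 * 6.0
u = 58.86 kPa


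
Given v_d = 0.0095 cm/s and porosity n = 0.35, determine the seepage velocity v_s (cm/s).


Result: 0.02714 cm/s

Derivation:
Using v_s = v_d / n
v_s = 0.0095 / 0.35
v_s = 0.02714 cm/s


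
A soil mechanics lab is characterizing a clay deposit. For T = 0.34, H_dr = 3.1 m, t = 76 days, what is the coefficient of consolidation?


Result: 0.04299 m^2/day

Derivation:
Using cv = T * H_dr^2 / t
H_dr^2 = 3.1^2 = 9.61
cv = 0.34 * 9.61 / 76
cv = 0.04299 m^2/day


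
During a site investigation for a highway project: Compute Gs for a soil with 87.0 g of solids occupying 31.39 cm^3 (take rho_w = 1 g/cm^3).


Using Gs = m_s / (V_s * rho_w)
Since rho_w = 1 g/cm^3:
Gs = 87.0 / 31.39
Gs = 2.772


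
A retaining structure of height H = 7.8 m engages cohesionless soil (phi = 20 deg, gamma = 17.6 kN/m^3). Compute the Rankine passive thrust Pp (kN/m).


Compute passive earth pressure coefficient:
Kp = tan^2(45 + phi/2) = tan^2(55.0) = 2.039607
Compute passive force:
Pp = 0.5 * Kp * gamma * H^2
Pp = 0.5 * 2.039607 * 17.6 * 7.8^2
Pp = 1091.99 kN/m


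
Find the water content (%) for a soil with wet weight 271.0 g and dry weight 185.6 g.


Result: 46.01 %

Derivation:
Using w = (m_wet - m_dry) / m_dry * 100
m_wet - m_dry = 271.0 - 185.6 = 85.4 g
w = 85.4 / 185.6 * 100
w = 46.01 %


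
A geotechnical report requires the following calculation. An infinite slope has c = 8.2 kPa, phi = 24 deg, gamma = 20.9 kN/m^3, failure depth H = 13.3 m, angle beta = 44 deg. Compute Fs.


Using Fs = c / (gamma*H*sin(beta)*cos(beta)) + tan(phi)/tan(beta)
Cohesion contribution = 8.2 / (20.9*13.3*sin(44)*cos(44))
Cohesion contribution = 0.0590351
Friction contribution = tan(24)/tan(44) = 0.461048
Fs = 0.0590351 + 0.461048
Fs = 0.52


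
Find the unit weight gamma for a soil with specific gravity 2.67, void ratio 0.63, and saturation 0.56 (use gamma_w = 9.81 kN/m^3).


Result: 18.192 kN/m^3

Derivation:
Using gamma = gamma_w * (Gs + S*e) / (1 + e)
Numerator: Gs + S*e = 2.67 + 0.56*0.63 = 3.0228
Denominator: 1 + e = 1 + 0.63 = 1.63
gamma = 9.81 * 3.0228 / 1.63
gamma = 18.192 kN/m^3


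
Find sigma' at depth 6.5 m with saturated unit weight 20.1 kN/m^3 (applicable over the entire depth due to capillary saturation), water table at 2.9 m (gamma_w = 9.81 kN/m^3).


Total stress = gamma_sat * depth
sigma = 20.1 * 6.5 = 130.65 kPa
Pore water pressure u = gamma_w * (depth - d_wt)
u = 9.81 * (6.5 - 2.9) = 35.316 kPa
Effective stress = sigma - u
sigma' = 130.65 - 35.316 = 95.33 kPa


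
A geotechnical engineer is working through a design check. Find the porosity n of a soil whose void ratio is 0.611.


Using the relation n = e / (1 + e)
n = 0.611 / (1 + 0.611)
n = 0.611 / 1.611
n = 0.3793


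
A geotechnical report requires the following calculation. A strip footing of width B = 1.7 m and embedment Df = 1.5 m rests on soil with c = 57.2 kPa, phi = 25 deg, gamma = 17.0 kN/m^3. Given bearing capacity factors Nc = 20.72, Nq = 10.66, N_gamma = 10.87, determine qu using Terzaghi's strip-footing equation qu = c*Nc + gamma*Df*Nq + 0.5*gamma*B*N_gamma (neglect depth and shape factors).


Compute qu = c*Nc + gamma*Df*Nq + 0.5*gamma*B*N_gamma
Term 1: 57.2 * 20.72 = 1185.184
Term 2: 17.0 * 1.5 * 10.66 = 271.83
Term 3: 0.5 * 17.0 * 1.7 * 10.87 = 157.0715
qu = 1185.184 + 271.83 + 157.0715
qu = 1614.09 kPa


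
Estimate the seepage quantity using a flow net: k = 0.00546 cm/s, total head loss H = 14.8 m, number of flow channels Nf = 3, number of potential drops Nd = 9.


Convert k to m/s for unit consistency with H:
k = 0.00546 cm/s = 0.00546 / 100 m/s = 5.46e-05 m/s
Using q = k * H * Nf / Nd
Nf / Nd = 3 / 9 = 0.3333
q = 5.46e-05 * 14.8 * 0.3333
q = 0.0002694 m^3/s per m


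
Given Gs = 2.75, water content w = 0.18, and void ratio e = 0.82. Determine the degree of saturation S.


Using S = Gs * w / e
S = 2.75 * 0.18 / 0.82
S = 0.6037


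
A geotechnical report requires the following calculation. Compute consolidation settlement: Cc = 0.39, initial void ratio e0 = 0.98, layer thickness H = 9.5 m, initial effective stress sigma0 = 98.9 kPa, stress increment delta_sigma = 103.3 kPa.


Using Sc = Cc * H / (1 + e0) * log10((sigma0 + delta_sigma) / sigma0)
Stress ratio = (98.9 + 103.3) / 98.9 = 2.04449
log10(2.04449) = 0.310585
Cc * H / (1 + e0) = 0.39 * 9.5 / (1 + 0.98) = 1.87121
Sc = 1.87121 * 0.310585
Sc = 0.5812 m


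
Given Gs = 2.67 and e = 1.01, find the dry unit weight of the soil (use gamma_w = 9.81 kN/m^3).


Using gamma_d = Gs * gamma_w / (1 + e)
gamma_d = 2.67 * 9.81 / (1 + 1.01)
gamma_d = 2.67 * 9.81 / 2.01
gamma_d = 13.031 kN/m^3


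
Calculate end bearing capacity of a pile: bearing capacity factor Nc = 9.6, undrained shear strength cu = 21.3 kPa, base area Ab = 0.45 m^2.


Using Qb = Nc * cu * Ab
Qb = 9.6 * 21.3 * 0.45
Qb = 92.02 kN


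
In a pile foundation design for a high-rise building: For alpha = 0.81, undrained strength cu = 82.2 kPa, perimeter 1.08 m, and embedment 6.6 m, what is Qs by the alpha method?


Using Qs = alpha * cu * perimeter * L
Qs = 0.81 * 82.2 * 1.08 * 6.6
Qs = 474.6 kN


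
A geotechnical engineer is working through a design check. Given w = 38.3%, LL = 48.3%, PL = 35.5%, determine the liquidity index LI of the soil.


First compute the plasticity index:
PI = LL - PL = 48.3 - 35.5 = 12.8
Then compute the liquidity index:
LI = (w - PL) / PI
LI = (38.3 - 35.5) / 12.8
LI = 0.219


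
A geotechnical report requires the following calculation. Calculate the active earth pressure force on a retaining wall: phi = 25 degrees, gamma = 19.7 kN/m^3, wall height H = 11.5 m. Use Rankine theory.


Compute active earth pressure coefficient:
Ka = tan^2(45 - phi/2) = tan^2(32.5) = 0.405859
Compute active force:
Pa = 0.5 * Ka * gamma * H^2
Pa = 0.5 * 0.405859 * 19.7 * 11.5^2
Pa = 528.7 kN/m


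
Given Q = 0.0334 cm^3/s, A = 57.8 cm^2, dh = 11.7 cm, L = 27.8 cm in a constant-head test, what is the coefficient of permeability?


Compute hydraulic gradient:
i = dh / L = 11.7 / 27.8 = 0.420863
Then apply Darcy's law:
k = Q / (A * i)
k = 0.0334 / (57.8 * 0.420863)
k = 0.0334 / 24.3259
k = 0.001373 cm/s


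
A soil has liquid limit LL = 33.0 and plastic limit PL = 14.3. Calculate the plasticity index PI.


Result: 18.7

Derivation:
Using PI = LL - PL
PI = 33.0 - 14.3
PI = 18.7


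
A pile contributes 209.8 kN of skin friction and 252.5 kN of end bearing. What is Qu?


Using Qu = Qf + Qb
Qu = 209.8 + 252.5
Qu = 462.3 kN


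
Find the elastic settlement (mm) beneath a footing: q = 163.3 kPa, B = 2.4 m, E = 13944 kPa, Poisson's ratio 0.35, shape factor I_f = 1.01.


Result: 24.91 mm

Derivation:
Using Se = q * B * (1 - nu^2) * I_f / E
1 - nu^2 = 1 - 0.35^2 = 0.8775
Se = 163.3 * 2.4 * 0.8775 * 1.01 / 13944
Se = 0.024910 m
Convert to mm: Se = 0.024910 * 1000 = 24.91 mm


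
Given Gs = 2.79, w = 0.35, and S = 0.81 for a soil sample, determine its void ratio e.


Using the relation e = Gs * w / S
e = 2.79 * 0.35 / 0.81
e = 1.2056


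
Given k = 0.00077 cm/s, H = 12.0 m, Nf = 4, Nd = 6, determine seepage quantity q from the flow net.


Convert k to m/s for unit consistency with H:
k = 0.00077 cm/s = 0.00077 / 100 m/s = 7.7e-06 m/s
Using q = k * H * Nf / Nd
Nf / Nd = 4 / 6 = 0.6667
q = 7.7e-06 * 12.0 * 0.6667
q = 6.16e-05 m^3/s per m


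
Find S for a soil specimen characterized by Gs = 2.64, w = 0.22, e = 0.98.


Result: 0.5927

Derivation:
Using S = Gs * w / e
S = 2.64 * 0.22 / 0.98
S = 0.5927


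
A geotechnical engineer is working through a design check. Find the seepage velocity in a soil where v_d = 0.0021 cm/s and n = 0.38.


Using v_s = v_d / n
v_s = 0.0021 / 0.38
v_s = 0.00553 cm/s


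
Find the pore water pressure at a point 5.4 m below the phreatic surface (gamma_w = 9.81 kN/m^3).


Using u = gamma_w * h_w
u = 9.81 * 5.4
u = 52.97 kPa


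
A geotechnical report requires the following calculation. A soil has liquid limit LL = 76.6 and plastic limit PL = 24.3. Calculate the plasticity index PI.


Result: 52.3

Derivation:
Using PI = LL - PL
PI = 76.6 - 24.3
PI = 52.3


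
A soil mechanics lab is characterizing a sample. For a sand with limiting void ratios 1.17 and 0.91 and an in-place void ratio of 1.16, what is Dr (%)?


Using Dr = (e_max - e) / (e_max - e_min) * 100
e_max - e = 1.17 - 1.16 = 0.01
e_max - e_min = 1.17 - 0.91 = 0.26
Dr = 0.01 / 0.26 * 100
Dr = 3.85 %


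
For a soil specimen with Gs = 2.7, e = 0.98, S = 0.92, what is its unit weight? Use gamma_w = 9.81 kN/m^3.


Using gamma = gamma_w * (Gs + S*e) / (1 + e)
Numerator: Gs + S*e = 2.7 + 0.92*0.98 = 3.6016
Denominator: 1 + e = 1 + 0.98 = 1.98
gamma = 9.81 * 3.6016 / 1.98
gamma = 17.844 kN/m^3


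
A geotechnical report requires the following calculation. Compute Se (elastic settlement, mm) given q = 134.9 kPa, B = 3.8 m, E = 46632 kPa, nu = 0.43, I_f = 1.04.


Result: 9.319 mm

Derivation:
Using Se = q * B * (1 - nu^2) * I_f / E
1 - nu^2 = 1 - 0.43^2 = 0.8151
Se = 134.9 * 3.8 * 0.8151 * 1.04 / 46632
Se = 0.009319 m
Convert to mm: Se = 0.009319 * 1000 = 9.319 mm


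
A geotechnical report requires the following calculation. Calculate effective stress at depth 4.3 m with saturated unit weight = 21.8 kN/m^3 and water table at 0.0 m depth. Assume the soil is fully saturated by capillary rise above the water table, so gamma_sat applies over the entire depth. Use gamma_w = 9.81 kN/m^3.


Total stress = gamma_sat * depth
sigma = 21.8 * 4.3 = 93.74 kPa
Pore water pressure u = gamma_w * (depth - d_wt)
u = 9.81 * (4.3 - 0.0) = 42.183 kPa
Effective stress = sigma - u
sigma' = 93.74 - 42.183 = 51.56 kPa


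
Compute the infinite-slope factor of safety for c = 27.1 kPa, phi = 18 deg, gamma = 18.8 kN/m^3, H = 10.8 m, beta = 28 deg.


Using Fs = c / (gamma*H*sin(beta)*cos(beta)) + tan(phi)/tan(beta)
Cohesion contribution = 27.1 / (18.8*10.8*sin(28)*cos(28))
Cohesion contribution = 0.321991
Friction contribution = tan(18)/tan(28) = 0.611085
Fs = 0.321991 + 0.611085
Fs = 0.933


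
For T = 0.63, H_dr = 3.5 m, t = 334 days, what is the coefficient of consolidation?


Using cv = T * H_dr^2 / t
H_dr^2 = 3.5^2 = 12.25
cv = 0.63 * 12.25 / 334
cv = 0.02311 m^2/day


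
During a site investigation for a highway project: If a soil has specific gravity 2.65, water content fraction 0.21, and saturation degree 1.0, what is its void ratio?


Using the relation e = Gs * w / S
e = 2.65 * 0.21 / 1.0
e = 0.5565


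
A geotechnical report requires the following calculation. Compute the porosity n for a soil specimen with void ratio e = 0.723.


Result: 0.4196

Derivation:
Using the relation n = e / (1 + e)
n = 0.723 / (1 + 0.723)
n = 0.723 / 1.723
n = 0.4196


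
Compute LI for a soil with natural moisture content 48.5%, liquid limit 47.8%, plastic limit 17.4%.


First compute the plasticity index:
PI = LL - PL = 47.8 - 17.4 = 30.4
Then compute the liquidity index:
LI = (w - PL) / PI
LI = (48.5 - 17.4) / 30.4
LI = 1.023


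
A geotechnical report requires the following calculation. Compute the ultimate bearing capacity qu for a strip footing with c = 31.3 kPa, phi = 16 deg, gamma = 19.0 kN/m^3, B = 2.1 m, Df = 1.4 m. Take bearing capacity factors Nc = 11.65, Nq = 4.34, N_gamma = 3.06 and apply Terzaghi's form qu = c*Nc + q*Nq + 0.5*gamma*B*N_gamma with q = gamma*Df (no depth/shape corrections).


Result: 541.14 kPa

Derivation:
Compute qu = c*Nc + gamma*Df*Nq + 0.5*gamma*B*N_gamma
Term 1: 31.3 * 11.65 = 364.645
Term 2: 19.0 * 1.4 * 4.34 = 115.444
Term 3: 0.5 * 19.0 * 2.1 * 3.06 = 61.047
qu = 364.645 + 115.444 + 61.047
qu = 541.14 kPa


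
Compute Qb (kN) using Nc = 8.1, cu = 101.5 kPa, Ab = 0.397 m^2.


Using Qb = Nc * cu * Ab
Qb = 8.1 * 101.5 * 0.397
Qb = 326.39 kN


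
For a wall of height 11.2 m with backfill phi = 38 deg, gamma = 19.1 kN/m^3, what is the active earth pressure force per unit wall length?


Compute active earth pressure coefficient:
Ka = tan^2(45 - phi/2) = tan^2(26.0) = 0.237883
Compute active force:
Pa = 0.5 * Ka * gamma * H^2
Pa = 0.5 * 0.237883 * 19.1 * 11.2^2
Pa = 284.97 kN/m


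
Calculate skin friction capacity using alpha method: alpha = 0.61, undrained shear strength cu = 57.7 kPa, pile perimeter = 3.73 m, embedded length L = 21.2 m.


Result: 2783.24 kN

Derivation:
Using Qs = alpha * cu * perimeter * L
Qs = 0.61 * 57.7 * 3.73 * 21.2
Qs = 2783.24 kN


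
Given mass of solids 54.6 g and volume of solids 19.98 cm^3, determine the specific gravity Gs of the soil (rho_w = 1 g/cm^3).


Using Gs = m_s / (V_s * rho_w)
Since rho_w = 1 g/cm^3:
Gs = 54.6 / 19.98
Gs = 2.733


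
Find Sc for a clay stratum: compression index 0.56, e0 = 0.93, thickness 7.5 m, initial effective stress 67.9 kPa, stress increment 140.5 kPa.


Result: 1.0599 m

Derivation:
Using Sc = Cc * H / (1 + e0) * log10((sigma0 + delta_sigma) / sigma0)
Stress ratio = (67.9 + 140.5) / 67.9 = 3.06922
log10(3.06922) = 0.487028
Cc * H / (1 + e0) = 0.56 * 7.5 / (1 + 0.93) = 2.17617
Sc = 2.17617 * 0.487028
Sc = 1.0599 m


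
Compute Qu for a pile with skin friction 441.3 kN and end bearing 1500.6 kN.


Using Qu = Qf + Qb
Qu = 441.3 + 1500.6
Qu = 1941.9 kN


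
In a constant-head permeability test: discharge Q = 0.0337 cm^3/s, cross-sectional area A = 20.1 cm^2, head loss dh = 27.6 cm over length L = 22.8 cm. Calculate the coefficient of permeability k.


Compute hydraulic gradient:
i = dh / L = 27.6 / 22.8 = 1.21053
Then apply Darcy's law:
k = Q / (A * i)
k = 0.0337 / (20.1 * 1.21053)
k = 0.0337 / 24.3316
k = 0.001385 cm/s


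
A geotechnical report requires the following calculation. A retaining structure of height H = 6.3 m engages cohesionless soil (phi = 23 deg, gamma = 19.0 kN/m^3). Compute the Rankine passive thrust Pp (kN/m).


Compute passive earth pressure coefficient:
Kp = tan^2(45 + phi/2) = tan^2(56.5) = 2.282623
Compute passive force:
Pp = 0.5 * Kp * gamma * H^2
Pp = 0.5 * 2.282623 * 19.0 * 6.3^2
Pp = 860.67 kN/m


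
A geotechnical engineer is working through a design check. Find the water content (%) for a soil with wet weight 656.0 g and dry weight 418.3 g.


Using w = (m_wet - m_dry) / m_dry * 100
m_wet - m_dry = 656.0 - 418.3 = 237.7 g
w = 237.7 / 418.3 * 100
w = 56.83 %


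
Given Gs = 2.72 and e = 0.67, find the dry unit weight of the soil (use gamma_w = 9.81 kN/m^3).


Result: 15.978 kN/m^3

Derivation:
Using gamma_d = Gs * gamma_w / (1 + e)
gamma_d = 2.72 * 9.81 / (1 + 0.67)
gamma_d = 2.72 * 9.81 / 1.67
gamma_d = 15.978 kN/m^3


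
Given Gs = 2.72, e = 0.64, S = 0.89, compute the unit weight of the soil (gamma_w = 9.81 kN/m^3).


Result: 19.677 kN/m^3

Derivation:
Using gamma = gamma_w * (Gs + S*e) / (1 + e)
Numerator: Gs + S*e = 2.72 + 0.89*0.64 = 3.2896
Denominator: 1 + e = 1 + 0.64 = 1.64
gamma = 9.81 * 3.2896 / 1.64
gamma = 19.677 kN/m^3


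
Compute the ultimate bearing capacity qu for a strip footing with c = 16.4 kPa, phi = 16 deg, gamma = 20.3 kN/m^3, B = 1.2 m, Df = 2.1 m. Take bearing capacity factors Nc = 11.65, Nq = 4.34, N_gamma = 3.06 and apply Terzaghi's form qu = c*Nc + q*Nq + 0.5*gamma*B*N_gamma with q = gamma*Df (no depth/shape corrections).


Compute qu = c*Nc + gamma*Df*Nq + 0.5*gamma*B*N_gamma
Term 1: 16.4 * 11.65 = 191.06
Term 2: 20.3 * 2.1 * 4.34 = 185.0142
Term 3: 0.5 * 20.3 * 1.2 * 3.06 = 37.2708
qu = 191.06 + 185.0142 + 37.2708
qu = 413.35 kPa


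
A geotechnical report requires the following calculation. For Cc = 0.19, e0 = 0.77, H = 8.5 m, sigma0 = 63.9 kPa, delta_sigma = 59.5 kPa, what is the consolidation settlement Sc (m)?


Using Sc = Cc * H / (1 + e0) * log10((sigma0 + delta_sigma) / sigma0)
Stress ratio = (63.9 + 59.5) / 63.9 = 1.93114
log10(1.93114) = 0.285814
Cc * H / (1 + e0) = 0.19 * 8.5 / (1 + 0.77) = 0.912429
Sc = 0.912429 * 0.285814
Sc = 0.2608 m


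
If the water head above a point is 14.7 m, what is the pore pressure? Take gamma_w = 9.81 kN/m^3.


Result: 144.21 kPa

Derivation:
Using u = gamma_w * h_w
u = 9.81 * 14.7
u = 144.21 kPa
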